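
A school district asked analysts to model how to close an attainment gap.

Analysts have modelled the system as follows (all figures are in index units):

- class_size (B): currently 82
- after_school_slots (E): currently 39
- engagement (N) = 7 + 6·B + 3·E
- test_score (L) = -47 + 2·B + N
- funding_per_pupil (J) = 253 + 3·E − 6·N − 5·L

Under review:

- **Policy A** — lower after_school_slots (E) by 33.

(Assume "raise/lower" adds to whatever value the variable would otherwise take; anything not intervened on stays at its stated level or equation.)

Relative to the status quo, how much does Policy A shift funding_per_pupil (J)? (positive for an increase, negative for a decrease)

990

Baseline:
  B = 82
  E = 39
  N = 7 + 6·82 + 3·39 = 616
  L = -47 + 2·82 + 616 = 733
  J = 253 + 3·39 − 6·616 − 5·733 = -6991
Policy A (E − 33):
  B = 82
  E = 39 − 33 = 6
  N = 7 + 6·82 + 3·6 = 517
  L = -47 + 2·82 + 517 = 634
  J = 253 + 3·6 − 6·517 − 5·634 = -6001
Change in J: -6001 − (-6991) = 990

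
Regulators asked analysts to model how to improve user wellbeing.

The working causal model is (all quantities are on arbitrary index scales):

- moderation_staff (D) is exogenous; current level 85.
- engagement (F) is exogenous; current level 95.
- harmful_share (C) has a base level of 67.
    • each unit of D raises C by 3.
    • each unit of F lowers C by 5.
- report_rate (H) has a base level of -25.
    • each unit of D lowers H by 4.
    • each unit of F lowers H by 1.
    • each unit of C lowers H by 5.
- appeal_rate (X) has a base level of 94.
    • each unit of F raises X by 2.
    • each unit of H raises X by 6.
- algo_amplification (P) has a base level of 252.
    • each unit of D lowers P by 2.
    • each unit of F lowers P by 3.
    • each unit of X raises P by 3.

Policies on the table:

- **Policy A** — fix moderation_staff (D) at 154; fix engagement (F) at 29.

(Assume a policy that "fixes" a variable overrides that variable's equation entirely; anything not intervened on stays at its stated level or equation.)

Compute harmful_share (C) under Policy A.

Policy A (D := 154, F := 29):
  D = 154
  F = 29
  C = 67 + 3·154 − 5·29 = 384

384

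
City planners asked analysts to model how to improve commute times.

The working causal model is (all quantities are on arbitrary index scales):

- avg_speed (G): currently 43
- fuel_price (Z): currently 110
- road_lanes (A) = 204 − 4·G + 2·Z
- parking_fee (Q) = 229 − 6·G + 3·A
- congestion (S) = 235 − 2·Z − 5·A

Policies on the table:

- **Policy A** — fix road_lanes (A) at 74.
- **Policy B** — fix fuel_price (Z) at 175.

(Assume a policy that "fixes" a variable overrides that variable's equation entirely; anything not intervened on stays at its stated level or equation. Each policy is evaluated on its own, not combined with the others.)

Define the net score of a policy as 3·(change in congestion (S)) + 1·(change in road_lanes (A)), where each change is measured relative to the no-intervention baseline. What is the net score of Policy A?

2492

Baseline:
  G = 43
  Z = 110
  A = 204 − 4·43 + 2·110 = 252
  S = 235 − 2·110 − 5·252 = -1245
Policy A (A := 74):
  G = 43
  Z = 110
  A = 74
  S = 235 − 2·110 − 5·74 = -355
ΔS = -355 − (-1245) = 890; ΔA = 74 − 252 = -178
Score = 3·890 + 1·(-178) = 2492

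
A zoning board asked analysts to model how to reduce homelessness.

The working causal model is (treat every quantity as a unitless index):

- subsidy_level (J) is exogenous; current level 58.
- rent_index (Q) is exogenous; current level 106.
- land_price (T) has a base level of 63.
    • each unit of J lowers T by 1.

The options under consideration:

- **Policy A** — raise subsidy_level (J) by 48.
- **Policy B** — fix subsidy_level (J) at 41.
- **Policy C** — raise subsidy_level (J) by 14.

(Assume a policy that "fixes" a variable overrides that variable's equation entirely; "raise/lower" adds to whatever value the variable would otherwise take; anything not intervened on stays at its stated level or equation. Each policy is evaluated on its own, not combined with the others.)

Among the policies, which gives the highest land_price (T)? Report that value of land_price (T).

Policy A (J + 48):
  J = 58 + 48 = 106
  T = 63 − 106 = -43
Policy B (J := 41):
  J = 41
  T = 63 − 41 = 22
Policy C (J + 14):
  J = 58 + 14 = 72
  T = 63 − 72 = -9
Comparing — Policy A: T=-43, Policy B: T=22, Policy C: T=-9. Highest is 22 (Policy B).

22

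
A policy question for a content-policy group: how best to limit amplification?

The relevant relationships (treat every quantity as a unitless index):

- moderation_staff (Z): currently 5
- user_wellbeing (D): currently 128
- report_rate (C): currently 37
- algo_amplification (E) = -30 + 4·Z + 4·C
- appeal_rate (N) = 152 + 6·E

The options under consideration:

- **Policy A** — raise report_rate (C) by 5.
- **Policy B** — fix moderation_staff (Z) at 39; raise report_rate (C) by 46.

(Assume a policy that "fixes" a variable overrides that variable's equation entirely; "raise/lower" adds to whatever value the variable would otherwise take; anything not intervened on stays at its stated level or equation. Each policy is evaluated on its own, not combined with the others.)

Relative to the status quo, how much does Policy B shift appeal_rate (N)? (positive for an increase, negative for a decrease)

1920

Baseline:
  Z = 5
  C = 37
  E = -30 + 4·5 + 4·37 = 138
  N = 152 + 6·138 = 980
Policy B (Z := 39, C + 46):
  Z = 39
  C = 37 + 46 = 83
  E = -30 + 4·39 + 4·83 = 458
  N = 152 + 6·458 = 2900
Change in N: 2900 − 980 = 1920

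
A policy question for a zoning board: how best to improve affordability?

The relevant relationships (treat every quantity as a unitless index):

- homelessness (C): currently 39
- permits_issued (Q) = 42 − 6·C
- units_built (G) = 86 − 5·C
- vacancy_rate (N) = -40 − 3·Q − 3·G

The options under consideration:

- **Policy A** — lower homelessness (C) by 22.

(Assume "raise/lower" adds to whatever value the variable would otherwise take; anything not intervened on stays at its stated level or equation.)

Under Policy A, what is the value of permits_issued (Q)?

-60

Policy A (C − 22):
  C = 39 − 22 = 17
  Q = 42 − 6·17 = -60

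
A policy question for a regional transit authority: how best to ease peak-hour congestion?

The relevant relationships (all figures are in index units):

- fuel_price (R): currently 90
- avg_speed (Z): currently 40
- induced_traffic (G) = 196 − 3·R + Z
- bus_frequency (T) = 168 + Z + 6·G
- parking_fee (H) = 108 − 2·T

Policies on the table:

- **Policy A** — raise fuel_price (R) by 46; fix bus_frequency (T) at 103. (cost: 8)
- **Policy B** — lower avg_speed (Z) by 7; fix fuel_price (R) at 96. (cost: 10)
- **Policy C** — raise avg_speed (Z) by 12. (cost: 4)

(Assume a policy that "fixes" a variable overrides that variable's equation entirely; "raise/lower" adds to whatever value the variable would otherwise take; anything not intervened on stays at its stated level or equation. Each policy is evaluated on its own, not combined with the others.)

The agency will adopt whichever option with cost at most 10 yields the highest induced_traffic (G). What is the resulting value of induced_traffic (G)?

Policy A (R + 46, T := 103):
  R = 90 + 46 = 136
  Z = 40
  G = 196 − 3·136 + 40 = -172
Policy B (Z − 7, R := 96):
  R = 96
  Z = 40 − 7 = 33
  G = 196 − 3·96 + 33 = -59
Policy C (Z + 12):
  R = 90
  Z = 40 + 12 = 52
  G = 196 − 3·90 + 52 = -22
Comparing — Policy A: G=-172, Policy B: G=-59, Policy C: G=-22. Highest is -22 (Policy C).

-22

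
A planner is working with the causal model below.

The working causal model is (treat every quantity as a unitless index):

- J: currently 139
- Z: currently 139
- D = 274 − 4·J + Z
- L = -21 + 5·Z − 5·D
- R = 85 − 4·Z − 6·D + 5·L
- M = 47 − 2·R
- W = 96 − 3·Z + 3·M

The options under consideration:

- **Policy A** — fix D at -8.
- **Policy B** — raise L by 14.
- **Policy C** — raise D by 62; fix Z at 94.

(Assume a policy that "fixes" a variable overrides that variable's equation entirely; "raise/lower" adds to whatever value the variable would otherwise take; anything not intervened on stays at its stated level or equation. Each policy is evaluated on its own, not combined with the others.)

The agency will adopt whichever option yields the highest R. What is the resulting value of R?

7402

Policy A (D := -8):
  J = 139
  Z = 139
  D = -8
  L = -21 + 5·139 − 5·(-8) = 714
  R = 85 − 4·139 − 6·(-8) + 5·714 = 3147
Policy B (L + 14):
  J = 139
  Z = 139
  D = 274 − 4·139 + 139 = -143
  L = -21 + 5·139 − 5·(-143) (+14 from intervention) = 1403
  R = 85 − 4·139 − 6·(-143) + 5·1403 = 7402
Policy C (D + 62, Z := 94):
  J = 139
  Z = 94
  D = 274 − 4·139 + 94 (+62 from intervention) = -126
  L = -21 + 5·94 − 5·(-126) = 1079
  R = 85 − 4·94 − 6·(-126) + 5·1079 = 5860
Comparing — Policy A: R=3147, Policy B: R=7402, Policy C: R=5860. Highest is 7402 (Policy B).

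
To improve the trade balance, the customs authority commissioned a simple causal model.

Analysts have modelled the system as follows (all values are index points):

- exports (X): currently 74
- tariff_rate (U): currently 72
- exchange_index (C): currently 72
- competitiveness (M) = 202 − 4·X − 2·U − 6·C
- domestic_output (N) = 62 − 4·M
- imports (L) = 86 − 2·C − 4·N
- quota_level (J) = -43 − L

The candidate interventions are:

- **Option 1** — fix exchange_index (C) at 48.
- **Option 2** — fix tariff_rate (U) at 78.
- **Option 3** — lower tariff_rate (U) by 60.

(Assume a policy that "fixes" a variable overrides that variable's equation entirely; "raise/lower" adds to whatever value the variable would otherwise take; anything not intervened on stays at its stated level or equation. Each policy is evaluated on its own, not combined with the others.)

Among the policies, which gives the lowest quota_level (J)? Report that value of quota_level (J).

Option 1 (C := 48):
  X = 74
  U = 72
  C = 48
  M = 202 − 4·74 − 2·72 − 6·48 = -526
  N = 62 − 4·(-526) = 2166
  L = 86 − 2·48 − 4·2166 = -8674
  J = -43 − (-8674) = 8631
Option 2 (U := 78):
  X = 74
  U = 78
  C = 72
  M = 202 − 4·74 − 2·78 − 6·72 = -682
  N = 62 − 4·(-682) = 2790
  L = 86 − 2·72 − 4·2790 = -11218
  J = -43 − (-11218) = 11175
Option 3 (U − 60):
  X = 74
  U = 72 − 60 = 12
  C = 72
  M = 202 − 4·74 − 2·12 − 6·72 = -550
  N = 62 − 4·(-550) = 2262
  L = 86 − 2·72 − 4·2262 = -9106
  J = -43 − (-9106) = 9063
Comparing — Option 1: J=8631, Option 2: J=11175, Option 3: J=9063. Lowest is 8631 (Option 1).

8631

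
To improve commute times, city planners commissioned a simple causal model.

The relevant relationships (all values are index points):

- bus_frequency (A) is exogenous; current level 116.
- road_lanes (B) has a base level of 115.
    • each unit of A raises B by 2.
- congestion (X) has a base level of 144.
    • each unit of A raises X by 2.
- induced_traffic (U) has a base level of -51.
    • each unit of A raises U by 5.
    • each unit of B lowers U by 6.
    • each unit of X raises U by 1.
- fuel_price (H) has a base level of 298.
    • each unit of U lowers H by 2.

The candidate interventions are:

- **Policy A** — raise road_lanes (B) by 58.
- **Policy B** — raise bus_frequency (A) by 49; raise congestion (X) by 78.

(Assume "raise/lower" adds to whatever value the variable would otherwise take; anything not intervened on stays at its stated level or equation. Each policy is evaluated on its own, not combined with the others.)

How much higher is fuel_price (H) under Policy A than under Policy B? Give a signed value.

Policy A (B + 58):
  A = 116
  B = 115 + 2·116 (+58 from intervention) = 405
  X = 144 + 2·116 = 376
  U = -51 + 5·116 − 6·405 + 376 = -1525
  H = 298 − 2·(-1525) = 3348
Policy B (A + 49, X + 78):
  A = 116 + 49 = 165
  B = 115 + 2·165 = 445
  X = 144 + 2·165 (+78 from intervention) = 552
  U = -51 + 5·165 − 6·445 + 552 = -1344
  H = 298 − 2·(-1344) = 2986
H: 3348 − 2986 = 362

362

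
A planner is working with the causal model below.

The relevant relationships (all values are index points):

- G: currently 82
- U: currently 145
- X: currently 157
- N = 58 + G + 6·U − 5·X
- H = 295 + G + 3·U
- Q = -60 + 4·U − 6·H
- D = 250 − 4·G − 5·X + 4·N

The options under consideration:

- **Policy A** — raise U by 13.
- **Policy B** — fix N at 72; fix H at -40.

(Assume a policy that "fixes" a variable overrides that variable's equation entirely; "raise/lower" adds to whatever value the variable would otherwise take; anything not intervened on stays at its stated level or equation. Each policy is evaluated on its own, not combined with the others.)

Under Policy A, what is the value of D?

Policy A (U + 13):
  G = 82
  U = 145 + 13 = 158
  X = 157
  N = 58 + 82 + 6·158 − 5·157 = 303
  D = 250 − 4·82 − 5·157 + 4·303 = 349

349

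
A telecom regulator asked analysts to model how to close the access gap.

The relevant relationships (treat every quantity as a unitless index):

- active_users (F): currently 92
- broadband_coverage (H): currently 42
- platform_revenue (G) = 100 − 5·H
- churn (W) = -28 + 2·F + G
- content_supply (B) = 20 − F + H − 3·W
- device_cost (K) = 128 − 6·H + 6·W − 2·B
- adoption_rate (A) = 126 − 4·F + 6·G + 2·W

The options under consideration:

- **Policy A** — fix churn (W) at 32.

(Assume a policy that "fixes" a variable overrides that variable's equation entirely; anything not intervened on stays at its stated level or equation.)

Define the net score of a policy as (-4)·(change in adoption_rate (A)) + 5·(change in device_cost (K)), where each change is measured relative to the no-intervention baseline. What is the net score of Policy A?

Baseline:
  F = 92
  H = 42
  G = 100 − 5·42 = -110
  W = -28 + 2·92 + (-110) = 46
  B = 20 − 92 + 42 − 3·46 = -168
  K = 128 − 6·42 + 6·46 − 2·(-168) = 488
  A = 126 − 4·92 + 6·(-110) + 2·46 = -810
Policy A (W := 32):
  F = 92
  H = 42
  G = 100 − 5·42 = -110
  W = 32
  B = 20 − 92 + 42 − 3·32 = -126
  K = 128 − 6·42 + 6·32 − 2·(-126) = 320
  A = 126 − 4·92 + 6·(-110) + 2·32 = -838
ΔA = -838 − (-810) = -28; ΔK = 320 − 488 = -168
Score = (-4)·(-28) + 5·(-168) = -728

-728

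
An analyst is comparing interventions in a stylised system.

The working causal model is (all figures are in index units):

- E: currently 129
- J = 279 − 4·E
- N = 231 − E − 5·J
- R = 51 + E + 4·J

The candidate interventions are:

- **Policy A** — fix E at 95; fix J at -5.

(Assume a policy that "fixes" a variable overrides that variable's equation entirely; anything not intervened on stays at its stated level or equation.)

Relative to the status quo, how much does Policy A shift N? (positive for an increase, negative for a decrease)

Baseline:
  E = 129
  J = 279 − 4·129 = -237
  N = 231 − 129 − 5·(-237) = 1287
Policy A (E := 95, J := -5):
  E = 95
  J = -5
  N = 231 − 95 − 5·(-5) = 161
Change in N: 161 − 1287 = -1126

-1126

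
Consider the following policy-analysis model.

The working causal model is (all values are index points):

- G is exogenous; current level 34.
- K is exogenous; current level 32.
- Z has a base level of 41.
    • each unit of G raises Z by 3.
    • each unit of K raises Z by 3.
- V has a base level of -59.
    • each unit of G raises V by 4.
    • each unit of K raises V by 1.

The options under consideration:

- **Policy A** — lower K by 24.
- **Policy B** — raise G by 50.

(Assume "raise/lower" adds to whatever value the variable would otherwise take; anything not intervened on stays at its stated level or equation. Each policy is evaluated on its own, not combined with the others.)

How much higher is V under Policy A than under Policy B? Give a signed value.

-224

Policy A (K − 24):
  G = 34
  K = 32 − 24 = 8
  V = -59 + 4·34 + 8 = 85
Policy B (G + 50):
  G = 34 + 50 = 84
  K = 32
  V = -59 + 4·84 + 32 = 309
V: 85 − 309 = -224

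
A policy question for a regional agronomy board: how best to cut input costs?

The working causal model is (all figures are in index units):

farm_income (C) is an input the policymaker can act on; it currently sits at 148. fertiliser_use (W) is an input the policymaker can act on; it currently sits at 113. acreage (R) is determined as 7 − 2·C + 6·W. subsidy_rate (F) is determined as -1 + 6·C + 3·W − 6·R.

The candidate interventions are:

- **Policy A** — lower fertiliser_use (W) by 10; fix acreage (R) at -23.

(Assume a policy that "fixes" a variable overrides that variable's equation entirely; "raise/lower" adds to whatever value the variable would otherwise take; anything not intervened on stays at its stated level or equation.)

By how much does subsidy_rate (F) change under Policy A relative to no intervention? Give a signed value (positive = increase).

2442

Baseline:
  C = 148
  W = 113
  R = 7 − 2·148 + 6·113 = 389
  F = -1 + 6·148 + 3·113 − 6·389 = -1108
Policy A (W − 10, R := -23):
  C = 148
  W = 113 − 10 = 103
  R = -23
  F = -1 + 6·148 + 3·103 − 6·(-23) = 1334
Change in F: 1334 − (-1108) = 2442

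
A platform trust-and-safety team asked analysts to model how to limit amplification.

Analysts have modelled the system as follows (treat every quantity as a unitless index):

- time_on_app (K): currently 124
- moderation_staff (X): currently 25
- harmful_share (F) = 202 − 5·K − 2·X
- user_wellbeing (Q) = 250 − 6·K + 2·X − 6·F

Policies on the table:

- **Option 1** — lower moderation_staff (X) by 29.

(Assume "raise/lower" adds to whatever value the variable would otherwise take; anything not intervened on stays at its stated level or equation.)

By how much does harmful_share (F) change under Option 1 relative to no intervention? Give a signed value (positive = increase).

Baseline:
  K = 124
  X = 25
  F = 202 − 5·124 − 2·25 = -468
Option 1 (X − 29):
  K = 124
  X = 25 − 29 = -4
  F = 202 − 5·124 − 2·(-4) = -410
Change in F: -410 − (-468) = 58

58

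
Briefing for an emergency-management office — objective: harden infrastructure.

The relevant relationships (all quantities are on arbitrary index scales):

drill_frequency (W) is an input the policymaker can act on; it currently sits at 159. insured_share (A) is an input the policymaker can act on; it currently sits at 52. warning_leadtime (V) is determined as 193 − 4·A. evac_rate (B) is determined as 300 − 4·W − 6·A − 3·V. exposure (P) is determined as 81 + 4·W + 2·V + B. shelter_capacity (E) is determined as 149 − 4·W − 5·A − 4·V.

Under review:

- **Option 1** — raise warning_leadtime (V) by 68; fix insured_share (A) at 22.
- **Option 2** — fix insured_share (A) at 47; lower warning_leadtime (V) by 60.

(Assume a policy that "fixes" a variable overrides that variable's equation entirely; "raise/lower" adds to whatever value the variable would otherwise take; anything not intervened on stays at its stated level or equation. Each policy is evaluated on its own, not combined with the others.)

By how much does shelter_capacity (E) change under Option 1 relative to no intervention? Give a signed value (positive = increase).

-602

Baseline:
  W = 159
  A = 52
  V = 193 − 4·52 = -15
  E = 149 − 4·159 − 5·52 − 4·(-15) = -687
Option 1 (V + 68, A := 22):
  W = 159
  A = 22
  V = 193 − 4·22 (+68 from intervention) = 173
  E = 149 − 4·159 − 5·22 − 4·173 = -1289
Change in E: -1289 − (-687) = -602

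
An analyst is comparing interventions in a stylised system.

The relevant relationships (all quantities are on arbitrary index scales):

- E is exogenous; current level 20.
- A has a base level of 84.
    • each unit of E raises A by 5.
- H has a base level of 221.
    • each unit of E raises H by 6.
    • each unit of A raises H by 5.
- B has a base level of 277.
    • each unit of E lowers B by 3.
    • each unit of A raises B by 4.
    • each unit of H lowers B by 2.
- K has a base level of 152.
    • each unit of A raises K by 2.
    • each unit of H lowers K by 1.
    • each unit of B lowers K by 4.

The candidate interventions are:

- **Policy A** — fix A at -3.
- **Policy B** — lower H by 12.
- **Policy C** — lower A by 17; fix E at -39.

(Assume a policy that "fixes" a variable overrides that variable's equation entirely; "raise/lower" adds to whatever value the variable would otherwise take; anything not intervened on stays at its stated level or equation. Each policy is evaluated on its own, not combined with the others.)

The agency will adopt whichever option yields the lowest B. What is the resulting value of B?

-1545

Policy A (A := -3):
  E = 20
  A = -3
  H = 221 + 6·20 + 5·(-3) = 326
  B = 277 − 3·20 + 4·(-3) − 2·326 = -447
Policy B (H − 12):
  E = 20
  A = 84 + 5·20 = 184
  H = 221 + 6·20 + 5·184 (−12 from intervention) = 1249
  B = 277 − 3·20 + 4·184 − 2·1249 = -1545
Policy C (A − 17, E := -39):
  E = -39
  A = 84 + 5·(-39) (−17 from intervention) = -128
  H = 221 + 6·(-39) + 5·(-128) = -653
  B = 277 − 3·(-39) + 4·(-128) − 2·(-653) = 1188
Comparing — Policy A: B=-447, Policy B: B=-1545, Policy C: B=1188. Lowest is -1545 (Policy B).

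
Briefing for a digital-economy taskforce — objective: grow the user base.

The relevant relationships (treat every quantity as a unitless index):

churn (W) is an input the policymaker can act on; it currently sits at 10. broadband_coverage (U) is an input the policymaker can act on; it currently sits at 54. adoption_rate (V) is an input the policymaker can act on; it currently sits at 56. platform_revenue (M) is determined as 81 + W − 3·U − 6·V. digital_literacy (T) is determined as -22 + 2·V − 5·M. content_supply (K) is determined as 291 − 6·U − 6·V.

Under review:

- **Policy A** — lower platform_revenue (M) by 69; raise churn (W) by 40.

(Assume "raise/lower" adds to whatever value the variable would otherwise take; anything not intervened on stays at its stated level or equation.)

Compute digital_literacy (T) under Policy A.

Policy A (M − 69, W + 40):
  W = 10 + 40 = 50
  U = 54
  V = 56
  M = 81 + 50 − 3·54 − 6·56 (−69 from intervention) = -436
  T = -22 + 2·56 − 5·(-436) = 2270

2270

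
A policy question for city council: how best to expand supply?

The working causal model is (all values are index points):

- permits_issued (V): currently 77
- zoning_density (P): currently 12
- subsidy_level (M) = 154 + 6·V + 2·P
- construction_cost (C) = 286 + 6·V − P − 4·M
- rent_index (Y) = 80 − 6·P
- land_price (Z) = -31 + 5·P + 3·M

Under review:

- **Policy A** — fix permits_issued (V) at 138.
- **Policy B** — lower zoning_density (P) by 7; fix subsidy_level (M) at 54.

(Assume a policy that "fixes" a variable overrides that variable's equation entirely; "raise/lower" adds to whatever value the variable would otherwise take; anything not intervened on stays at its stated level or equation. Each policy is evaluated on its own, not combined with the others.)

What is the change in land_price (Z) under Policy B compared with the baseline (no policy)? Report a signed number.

Baseline:
  V = 77
  P = 12
  M = 154 + 6·77 + 2·12 = 640
  Z = -31 + 5·12 + 3·640 = 1949
Policy B (P − 7, M := 54):
  V = 77
  P = 12 − 7 = 5
  M = 54
  Z = -31 + 5·5 + 3·54 = 156
Change in Z: 156 − 1949 = -1793

-1793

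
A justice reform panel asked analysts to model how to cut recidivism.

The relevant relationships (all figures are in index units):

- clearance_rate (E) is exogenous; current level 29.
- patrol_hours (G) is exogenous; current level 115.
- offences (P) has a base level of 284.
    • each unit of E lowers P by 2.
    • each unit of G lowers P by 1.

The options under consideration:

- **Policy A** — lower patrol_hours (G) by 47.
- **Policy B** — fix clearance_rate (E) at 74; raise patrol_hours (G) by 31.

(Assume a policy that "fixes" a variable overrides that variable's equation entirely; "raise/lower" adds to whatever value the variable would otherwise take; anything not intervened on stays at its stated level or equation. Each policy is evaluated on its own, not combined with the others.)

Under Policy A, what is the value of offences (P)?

Policy A (G − 47):
  E = 29
  G = 115 − 47 = 68
  P = 284 − 2·29 − 68 = 158

158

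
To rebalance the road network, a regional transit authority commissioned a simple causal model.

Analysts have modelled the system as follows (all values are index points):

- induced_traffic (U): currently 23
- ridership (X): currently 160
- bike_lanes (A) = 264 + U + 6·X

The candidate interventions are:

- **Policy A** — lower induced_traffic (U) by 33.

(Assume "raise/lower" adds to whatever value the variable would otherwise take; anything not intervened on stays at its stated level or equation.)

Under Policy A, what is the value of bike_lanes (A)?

Policy A (U − 33):
  U = 23 − 33 = -10
  X = 160
  A = 264 + (-10) + 6·160 = 1214

1214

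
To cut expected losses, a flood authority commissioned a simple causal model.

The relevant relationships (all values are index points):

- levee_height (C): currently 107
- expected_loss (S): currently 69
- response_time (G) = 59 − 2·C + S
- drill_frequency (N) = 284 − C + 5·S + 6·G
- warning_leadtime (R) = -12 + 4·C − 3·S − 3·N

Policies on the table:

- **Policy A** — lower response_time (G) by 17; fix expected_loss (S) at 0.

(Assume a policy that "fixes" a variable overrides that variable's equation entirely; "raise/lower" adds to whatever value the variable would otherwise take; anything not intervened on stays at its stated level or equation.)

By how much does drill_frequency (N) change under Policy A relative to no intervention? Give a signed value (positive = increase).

Baseline:
  C = 107
  S = 69
  G = 59 − 2·107 + 69 = -86
  N = 284 − 107 + 5·69 + 6·(-86) = 6
Policy A (G − 17, S := 0):
  C = 107
  S = 0
  G = 59 − 2·107 + 0 (−17 from intervention) = -172
  N = 284 − 107 + 5·0 + 6·(-172) = -855
Change in N: -855 − 6 = -861

-861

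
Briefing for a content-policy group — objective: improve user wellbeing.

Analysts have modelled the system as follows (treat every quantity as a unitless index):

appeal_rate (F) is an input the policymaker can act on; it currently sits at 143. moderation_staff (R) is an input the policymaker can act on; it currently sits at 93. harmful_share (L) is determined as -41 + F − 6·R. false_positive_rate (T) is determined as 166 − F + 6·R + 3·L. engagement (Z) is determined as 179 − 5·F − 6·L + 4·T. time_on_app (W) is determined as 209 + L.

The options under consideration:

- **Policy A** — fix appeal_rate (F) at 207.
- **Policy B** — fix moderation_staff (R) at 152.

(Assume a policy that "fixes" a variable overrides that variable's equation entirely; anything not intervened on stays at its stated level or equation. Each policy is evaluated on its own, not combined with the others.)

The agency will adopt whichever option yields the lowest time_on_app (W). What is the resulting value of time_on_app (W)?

Policy A (F := 207):
  F = 207
  R = 93
  L = -41 + 207 − 6·93 = -392
  W = 209 + (-392) = -183
Policy B (R := 152):
  F = 143
  R = 152
  L = -41 + 143 − 6·152 = -810
  W = 209 + (-810) = -601
Comparing — Policy A: W=-183, Policy B: W=-601. Lowest is -601 (Policy B).

-601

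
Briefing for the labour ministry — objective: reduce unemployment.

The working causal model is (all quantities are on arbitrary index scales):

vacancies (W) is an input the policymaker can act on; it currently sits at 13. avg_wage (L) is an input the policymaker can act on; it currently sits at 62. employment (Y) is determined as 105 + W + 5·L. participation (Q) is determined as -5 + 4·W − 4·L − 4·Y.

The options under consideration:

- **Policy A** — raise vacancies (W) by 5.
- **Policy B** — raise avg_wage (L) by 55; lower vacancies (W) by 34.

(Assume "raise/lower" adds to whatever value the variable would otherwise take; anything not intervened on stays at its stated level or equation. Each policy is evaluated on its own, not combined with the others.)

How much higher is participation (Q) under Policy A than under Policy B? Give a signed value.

Policy A (W + 5):
  W = 13 + 5 = 18
  L = 62
  Y = 105 + 18 + 5·62 = 433
  Q = -5 + 4·18 − 4·62 − 4·433 = -1913
Policy B (L + 55, W − 34):
  W = 13 − 34 = -21
  L = 62 + 55 = 117
  Y = 105 + (-21) + 5·117 = 669
  Q = -5 + 4·(-21) − 4·117 − 4·669 = -3233
Q: -1913 − (-3233) = 1320

1320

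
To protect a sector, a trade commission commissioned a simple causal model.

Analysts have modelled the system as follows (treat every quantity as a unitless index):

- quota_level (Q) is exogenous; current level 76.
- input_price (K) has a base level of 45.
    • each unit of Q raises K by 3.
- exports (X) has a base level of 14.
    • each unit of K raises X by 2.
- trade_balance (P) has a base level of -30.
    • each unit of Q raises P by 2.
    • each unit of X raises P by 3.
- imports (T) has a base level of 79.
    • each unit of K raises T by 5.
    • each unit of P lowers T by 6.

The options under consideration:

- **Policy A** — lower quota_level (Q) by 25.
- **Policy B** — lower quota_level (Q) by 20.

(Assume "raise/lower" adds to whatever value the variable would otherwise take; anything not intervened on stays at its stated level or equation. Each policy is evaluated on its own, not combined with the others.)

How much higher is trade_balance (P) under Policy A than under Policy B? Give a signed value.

-100

Policy A (Q − 25):
  Q = 76 − 25 = 51
  K = 45 + 3·51 = 198
  X = 14 + 2·198 = 410
  P = -30 + 2·51 + 3·410 = 1302
Policy B (Q − 20):
  Q = 76 − 20 = 56
  K = 45 + 3·56 = 213
  X = 14 + 2·213 = 440
  P = -30 + 2·56 + 3·440 = 1402
P: 1302 − 1402 = -100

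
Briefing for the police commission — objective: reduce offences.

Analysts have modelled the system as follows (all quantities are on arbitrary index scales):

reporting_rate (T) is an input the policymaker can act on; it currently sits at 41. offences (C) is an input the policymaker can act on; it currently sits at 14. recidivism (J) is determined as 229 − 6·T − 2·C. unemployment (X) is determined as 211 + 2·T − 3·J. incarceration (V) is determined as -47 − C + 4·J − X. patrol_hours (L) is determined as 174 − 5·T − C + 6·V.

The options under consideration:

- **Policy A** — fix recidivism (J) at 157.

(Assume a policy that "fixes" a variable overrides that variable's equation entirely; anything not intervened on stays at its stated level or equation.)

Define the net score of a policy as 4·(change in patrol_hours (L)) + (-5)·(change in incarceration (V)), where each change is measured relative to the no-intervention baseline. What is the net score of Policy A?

Baseline:
  T = 41
  C = 14
  J = 229 − 6·41 − 2·14 = -45
  X = 211 + 2·41 − 3·(-45) = 428
  V = -47 − 14 + 4·(-45) − 428 = -669
  L = 174 − 5·41 − 14 + 6·(-669) = -4059
Policy A (J := 157):
  T = 41
  C = 14
  J = 157
  X = 211 + 2·41 − 3·157 = -178
  V = -47 − 14 + 4·157 − (-178) = 745
  L = 174 − 5·41 − 14 + 6·745 = 4425
ΔL = 4425 − (-4059) = 8484; ΔV = 745 − (-669) = 1414
Score = 4·8484 + (-5)·1414 = 26866

26866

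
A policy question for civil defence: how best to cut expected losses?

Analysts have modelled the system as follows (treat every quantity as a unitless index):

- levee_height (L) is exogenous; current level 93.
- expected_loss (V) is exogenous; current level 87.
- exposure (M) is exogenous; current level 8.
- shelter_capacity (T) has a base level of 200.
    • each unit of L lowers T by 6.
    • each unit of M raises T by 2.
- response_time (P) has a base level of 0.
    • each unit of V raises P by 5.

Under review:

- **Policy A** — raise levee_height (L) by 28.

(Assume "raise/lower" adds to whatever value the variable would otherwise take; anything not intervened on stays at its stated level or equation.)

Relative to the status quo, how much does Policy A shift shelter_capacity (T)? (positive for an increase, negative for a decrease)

-168

Baseline:
  L = 93
  M = 8
  T = 200 − 6·93 + 2·8 = -342
Policy A (L + 28):
  L = 93 + 28 = 121
  M = 8
  T = 200 − 6·121 + 2·8 = -510
Change in T: -510 − (-342) = -168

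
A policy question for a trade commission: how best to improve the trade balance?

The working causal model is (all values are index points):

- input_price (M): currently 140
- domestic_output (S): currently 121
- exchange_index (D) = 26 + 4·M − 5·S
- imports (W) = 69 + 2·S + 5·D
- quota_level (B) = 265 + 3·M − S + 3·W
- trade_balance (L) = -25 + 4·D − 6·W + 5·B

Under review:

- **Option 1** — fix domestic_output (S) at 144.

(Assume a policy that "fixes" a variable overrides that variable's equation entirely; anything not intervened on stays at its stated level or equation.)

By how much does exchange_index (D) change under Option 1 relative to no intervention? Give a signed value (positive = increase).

-115

Baseline:
  M = 140
  S = 121
  D = 26 + 4·140 − 5·121 = -19
Option 1 (S := 144):
  M = 140
  S = 144
  D = 26 + 4·140 − 5·144 = -134
Change in D: -134 − (-19) = -115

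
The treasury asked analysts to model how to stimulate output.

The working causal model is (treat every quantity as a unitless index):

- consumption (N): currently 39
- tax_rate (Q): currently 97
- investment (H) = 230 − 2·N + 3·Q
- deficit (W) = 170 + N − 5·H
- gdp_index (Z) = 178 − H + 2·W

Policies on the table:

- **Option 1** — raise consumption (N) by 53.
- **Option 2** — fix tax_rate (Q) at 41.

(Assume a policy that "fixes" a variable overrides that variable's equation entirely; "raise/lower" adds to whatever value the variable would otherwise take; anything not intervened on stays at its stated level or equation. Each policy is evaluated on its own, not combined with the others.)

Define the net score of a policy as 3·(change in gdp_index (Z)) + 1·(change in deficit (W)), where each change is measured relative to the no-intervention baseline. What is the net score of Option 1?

Baseline:
  N = 39
  Q = 97
  H = 230 − 2·39 + 3·97 = 443
  W = 170 + 39 − 5·443 = -2006
  Z = 178 − 443 + 2·(-2006) = -4277
Option 1 (N + 53):
  N = 39 + 53 = 92
  Q = 97
  H = 230 − 2·92 + 3·97 = 337
  W = 170 + 92 − 5·337 = -1423
  Z = 178 − 337 + 2·(-1423) = -3005
ΔZ = -3005 − (-4277) = 1272; ΔW = -1423 − (-2006) = 583
Score = 3·1272 + 1·583 = 4399

4399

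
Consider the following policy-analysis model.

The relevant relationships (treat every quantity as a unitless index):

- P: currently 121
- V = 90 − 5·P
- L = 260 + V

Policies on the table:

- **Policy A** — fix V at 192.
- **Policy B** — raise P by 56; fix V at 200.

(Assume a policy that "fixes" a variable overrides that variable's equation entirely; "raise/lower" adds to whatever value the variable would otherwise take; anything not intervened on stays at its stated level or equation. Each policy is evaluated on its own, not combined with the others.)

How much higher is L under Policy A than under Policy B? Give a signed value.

Policy A (V := 192):
  P = 121
  V = 192
  L = 260 + 192 = 452
Policy B (P + 56, V := 200):
  P = 121 + 56 = 177
  V = 200
  L = 260 + 200 = 460
L: 452 − 460 = -8

-8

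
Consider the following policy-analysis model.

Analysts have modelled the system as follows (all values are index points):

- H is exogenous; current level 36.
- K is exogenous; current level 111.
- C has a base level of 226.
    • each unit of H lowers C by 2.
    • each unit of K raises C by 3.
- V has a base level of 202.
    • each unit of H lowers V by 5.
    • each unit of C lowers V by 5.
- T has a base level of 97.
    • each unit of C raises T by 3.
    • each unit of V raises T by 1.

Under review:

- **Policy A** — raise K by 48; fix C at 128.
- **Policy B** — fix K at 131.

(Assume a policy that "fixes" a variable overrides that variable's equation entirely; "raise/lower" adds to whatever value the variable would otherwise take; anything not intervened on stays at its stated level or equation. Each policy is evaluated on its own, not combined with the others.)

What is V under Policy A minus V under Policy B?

2095

Policy A (K + 48, C := 128):
  H = 36
  K = 111 + 48 = 159
  C = 128
  V = 202 − 5·36 − 5·128 = -618
Policy B (K := 131):
  H = 36
  K = 131
  C = 226 − 2·36 + 3·131 = 547
  V = 202 − 5·36 − 5·547 = -2713
V: -618 − (-2713) = 2095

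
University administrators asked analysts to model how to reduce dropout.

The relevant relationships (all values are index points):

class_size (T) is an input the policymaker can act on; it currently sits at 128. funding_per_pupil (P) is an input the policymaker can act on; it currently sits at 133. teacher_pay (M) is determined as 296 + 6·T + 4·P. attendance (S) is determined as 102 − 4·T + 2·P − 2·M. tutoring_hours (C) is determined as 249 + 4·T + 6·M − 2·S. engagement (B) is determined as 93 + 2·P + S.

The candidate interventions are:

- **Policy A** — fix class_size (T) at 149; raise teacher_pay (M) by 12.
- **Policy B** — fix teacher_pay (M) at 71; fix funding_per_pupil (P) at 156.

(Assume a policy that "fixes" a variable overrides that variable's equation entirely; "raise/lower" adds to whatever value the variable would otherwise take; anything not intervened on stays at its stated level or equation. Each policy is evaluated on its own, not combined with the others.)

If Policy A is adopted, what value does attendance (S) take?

-3696

Policy A (T := 149, M + 12):
  T = 149
  P = 133
  M = 296 + 6·149 + 4·133 (+12 from intervention) = 1734
  S = 102 − 4·149 + 2·133 − 2·1734 = -3696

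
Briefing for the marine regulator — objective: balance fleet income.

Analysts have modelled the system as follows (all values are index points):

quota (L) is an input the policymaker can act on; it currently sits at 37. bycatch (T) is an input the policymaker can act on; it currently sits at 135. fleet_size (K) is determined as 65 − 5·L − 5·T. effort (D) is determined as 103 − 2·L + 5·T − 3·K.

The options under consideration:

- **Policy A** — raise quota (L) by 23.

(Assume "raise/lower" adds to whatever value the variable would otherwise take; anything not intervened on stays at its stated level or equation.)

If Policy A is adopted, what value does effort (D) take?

3388

Policy A (L + 23):
  L = 37 + 23 = 60
  T = 135
  K = 65 − 5·60 − 5·135 = -910
  D = 103 − 2·60 + 5·135 − 3·(-910) = 3388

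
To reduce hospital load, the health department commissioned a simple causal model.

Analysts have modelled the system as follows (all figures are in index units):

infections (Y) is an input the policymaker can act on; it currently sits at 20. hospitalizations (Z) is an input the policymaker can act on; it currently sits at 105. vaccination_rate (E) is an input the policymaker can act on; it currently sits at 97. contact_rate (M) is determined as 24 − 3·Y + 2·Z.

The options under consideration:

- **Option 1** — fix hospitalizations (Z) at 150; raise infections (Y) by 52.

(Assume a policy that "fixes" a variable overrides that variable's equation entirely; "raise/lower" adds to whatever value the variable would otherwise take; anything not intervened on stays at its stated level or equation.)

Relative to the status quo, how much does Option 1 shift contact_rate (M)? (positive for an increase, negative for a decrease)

Baseline:
  Y = 20
  Z = 105
  M = 24 − 3·20 + 2·105 = 174
Option 1 (Z := 150, Y + 52):
  Y = 20 + 52 = 72
  Z = 150
  M = 24 − 3·72 + 2·150 = 108
Change in M: 108 − 174 = -66

-66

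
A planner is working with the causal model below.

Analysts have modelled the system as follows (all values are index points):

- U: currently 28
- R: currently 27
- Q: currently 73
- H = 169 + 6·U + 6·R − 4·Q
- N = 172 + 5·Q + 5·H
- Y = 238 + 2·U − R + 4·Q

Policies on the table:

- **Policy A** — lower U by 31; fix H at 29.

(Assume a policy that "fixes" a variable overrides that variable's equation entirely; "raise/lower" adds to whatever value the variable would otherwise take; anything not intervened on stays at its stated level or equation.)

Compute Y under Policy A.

497

Policy A (U − 31, H := 29):
  U = 28 − 31 = -3
  R = 27
  Q = 73
  Y = 238 + 2·(-3) − 27 + 4·73 = 497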